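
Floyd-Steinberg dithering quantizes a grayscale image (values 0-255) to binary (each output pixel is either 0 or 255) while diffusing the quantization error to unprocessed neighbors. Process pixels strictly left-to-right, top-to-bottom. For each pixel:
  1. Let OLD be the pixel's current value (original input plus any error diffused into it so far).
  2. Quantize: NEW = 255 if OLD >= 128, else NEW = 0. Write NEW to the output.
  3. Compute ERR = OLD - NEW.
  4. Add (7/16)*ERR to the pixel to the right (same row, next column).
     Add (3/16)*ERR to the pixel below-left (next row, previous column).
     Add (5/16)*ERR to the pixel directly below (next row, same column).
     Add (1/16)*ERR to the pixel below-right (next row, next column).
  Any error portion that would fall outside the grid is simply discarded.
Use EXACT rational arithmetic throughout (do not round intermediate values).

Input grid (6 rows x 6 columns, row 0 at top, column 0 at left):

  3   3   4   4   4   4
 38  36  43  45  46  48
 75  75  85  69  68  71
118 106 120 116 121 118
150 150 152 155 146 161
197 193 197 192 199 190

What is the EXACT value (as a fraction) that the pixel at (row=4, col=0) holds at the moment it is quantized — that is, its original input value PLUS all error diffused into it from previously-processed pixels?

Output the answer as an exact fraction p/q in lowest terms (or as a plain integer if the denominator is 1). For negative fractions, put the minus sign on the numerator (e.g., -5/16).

Answer: 253599652221/2147483648

Derivation:
(0,0): OLD=3 → NEW=0, ERR=3
(0,1): OLD=69/16 → NEW=0, ERR=69/16
(0,2): OLD=1507/256 → NEW=0, ERR=1507/256
(0,3): OLD=26933/4096 → NEW=0, ERR=26933/4096
(0,4): OLD=450675/65536 → NEW=0, ERR=450675/65536
(0,5): OLD=7349029/1048576 → NEW=0, ERR=7349029/1048576
(1,0): OLD=10175/256 → NEW=0, ERR=10175/256
(1,1): OLD=114745/2048 → NEW=0, ERR=114745/2048
(1,2): OLD=4643501/65536 → NEW=0, ERR=4643501/65536
(1,3): OLD=20895721/262144 → NEW=0, ERR=20895721/262144
(1,4): OLD=1421828059/16777216 → NEW=0, ERR=1421828059/16777216
(1,5): OLD=23540993421/268435456 → NEW=0, ERR=23540993421/268435456
(2,0): OLD=3208835/32768 → NEW=0, ERR=3208835/32768
(2,1): OLD=158461393/1048576 → NEW=255, ERR=-108925487/1048576
(2,2): OLD=1344563123/16777216 → NEW=0, ERR=1344563123/16777216
(2,3): OLD=20037419739/134217728 → NEW=255, ERR=-14188100901/134217728
(2,4): OLD=299190806801/4294967296 → NEW=0, ERR=299190806801/4294967296
(2,5): OLD=9220685952647/68719476736 → NEW=255, ERR=-8302780615033/68719476736
(3,0): OLD=2166348627/16777216 → NEW=255, ERR=-2111841453/16777216
(3,1): OLD=5316921047/134217728 → NEW=0, ERR=5316921047/134217728
(3,2): OLD=146096122485/1073741824 → NEW=255, ERR=-127708042635/1073741824
(3,3): OLD=3367318543327/68719476736 → NEW=0, ERR=3367318543327/68719476736
(3,4): OLD=74187375900927/549755813888 → NEW=255, ERR=-66000356640513/549755813888
(3,5): OLD=282121678806161/8796093022208 → NEW=0, ERR=282121678806161/8796093022208
(4,0): OLD=253599652221/2147483648 → NEW=0, ERR=253599652221/2147483648
Target (4,0): original=150, with diffused error = 253599652221/2147483648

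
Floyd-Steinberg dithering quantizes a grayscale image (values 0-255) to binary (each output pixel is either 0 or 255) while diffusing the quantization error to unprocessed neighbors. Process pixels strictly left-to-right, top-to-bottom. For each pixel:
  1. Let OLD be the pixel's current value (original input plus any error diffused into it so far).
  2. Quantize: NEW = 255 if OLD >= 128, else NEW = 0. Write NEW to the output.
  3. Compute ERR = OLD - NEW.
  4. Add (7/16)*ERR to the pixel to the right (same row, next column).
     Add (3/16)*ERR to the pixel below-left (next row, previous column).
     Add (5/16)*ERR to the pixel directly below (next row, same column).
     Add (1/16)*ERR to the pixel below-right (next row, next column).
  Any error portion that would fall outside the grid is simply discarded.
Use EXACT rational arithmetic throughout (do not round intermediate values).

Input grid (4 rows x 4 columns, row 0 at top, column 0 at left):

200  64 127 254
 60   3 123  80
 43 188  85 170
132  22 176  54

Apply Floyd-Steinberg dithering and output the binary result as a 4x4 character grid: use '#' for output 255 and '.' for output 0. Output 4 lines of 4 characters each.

Answer: #.##
....
.#.#
#.#.

Derivation:
(0,0): OLD=200 → NEW=255, ERR=-55
(0,1): OLD=639/16 → NEW=0, ERR=639/16
(0,2): OLD=36985/256 → NEW=255, ERR=-28295/256
(0,3): OLD=842319/4096 → NEW=255, ERR=-202161/4096
(1,0): OLD=12877/256 → NEW=0, ERR=12877/256
(1,1): OLD=27291/2048 → NEW=0, ERR=27291/2048
(1,2): OLD=5736503/65536 → NEW=0, ERR=5736503/65536
(1,3): OLD=100625201/1048576 → NEW=0, ERR=100625201/1048576
(2,0): OLD=2005977/32768 → NEW=0, ERR=2005977/32768
(2,1): OLD=250088547/1048576 → NEW=255, ERR=-17298333/1048576
(2,2): OLD=259967983/2097152 → NEW=0, ERR=259967983/2097152
(2,3): OLD=8713849427/33554432 → NEW=255, ERR=157469267/33554432
(3,0): OLD=2483653833/16777216 → NEW=255, ERR=-1794536247/16777216
(3,1): OLD=-773748521/268435456 → NEW=0, ERR=-773748521/268435456
(3,2): OLD=916228402729/4294967296 → NEW=255, ERR=-178988257751/4294967296
(3,3): OLD=3091128699551/68719476736 → NEW=0, ERR=3091128699551/68719476736
Row 0: #.##
Row 1: ....
Row 2: .#.#
Row 3: #.#.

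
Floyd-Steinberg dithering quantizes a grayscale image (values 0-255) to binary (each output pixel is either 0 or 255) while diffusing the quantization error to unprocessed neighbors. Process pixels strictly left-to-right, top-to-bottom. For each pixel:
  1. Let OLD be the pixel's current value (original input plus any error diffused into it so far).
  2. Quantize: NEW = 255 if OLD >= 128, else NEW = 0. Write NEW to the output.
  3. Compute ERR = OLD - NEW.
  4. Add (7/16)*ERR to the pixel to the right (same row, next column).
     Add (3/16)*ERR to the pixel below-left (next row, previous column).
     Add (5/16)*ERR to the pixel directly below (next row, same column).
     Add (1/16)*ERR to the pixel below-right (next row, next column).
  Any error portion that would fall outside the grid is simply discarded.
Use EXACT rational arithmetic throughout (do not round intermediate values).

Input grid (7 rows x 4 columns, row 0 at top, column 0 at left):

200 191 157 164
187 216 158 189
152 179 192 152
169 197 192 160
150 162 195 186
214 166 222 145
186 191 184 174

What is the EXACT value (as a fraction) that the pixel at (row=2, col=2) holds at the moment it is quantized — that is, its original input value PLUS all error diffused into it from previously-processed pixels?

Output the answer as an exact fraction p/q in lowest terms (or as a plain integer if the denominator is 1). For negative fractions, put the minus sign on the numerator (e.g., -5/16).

(0,0): OLD=200 → NEW=255, ERR=-55
(0,1): OLD=2671/16 → NEW=255, ERR=-1409/16
(0,2): OLD=30329/256 → NEW=0, ERR=30329/256
(0,3): OLD=884047/4096 → NEW=255, ERR=-160433/4096
(1,0): OLD=39245/256 → NEW=255, ERR=-26035/256
(1,1): OLD=333339/2048 → NEW=255, ERR=-188901/2048
(1,2): OLD=9294391/65536 → NEW=255, ERR=-7417289/65536
(1,3): OLD=141189425/1048576 → NEW=255, ERR=-126197455/1048576
(2,0): OLD=3372633/32768 → NEW=0, ERR=3372633/32768
(2,1): OLD=175770979/1048576 → NEW=255, ERR=-91615901/1048576
(2,2): OLD=188902671/2097152 → NEW=0, ERR=188902671/2097152
Target (2,2): original=192, with diffused error = 188902671/2097152

Answer: 188902671/2097152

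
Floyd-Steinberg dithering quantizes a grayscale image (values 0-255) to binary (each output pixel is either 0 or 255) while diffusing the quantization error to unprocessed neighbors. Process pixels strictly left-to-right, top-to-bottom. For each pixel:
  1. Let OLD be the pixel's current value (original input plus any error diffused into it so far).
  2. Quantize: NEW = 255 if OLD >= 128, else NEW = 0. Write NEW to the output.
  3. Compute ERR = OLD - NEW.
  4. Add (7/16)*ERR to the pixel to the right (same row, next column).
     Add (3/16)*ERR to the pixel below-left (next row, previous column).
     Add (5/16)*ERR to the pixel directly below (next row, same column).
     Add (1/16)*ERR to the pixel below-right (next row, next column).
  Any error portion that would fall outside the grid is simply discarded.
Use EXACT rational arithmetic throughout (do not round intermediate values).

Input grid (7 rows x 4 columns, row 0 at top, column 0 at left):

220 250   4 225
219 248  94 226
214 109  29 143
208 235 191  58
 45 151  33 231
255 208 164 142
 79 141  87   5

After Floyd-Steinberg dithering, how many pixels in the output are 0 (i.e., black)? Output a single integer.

Answer: 11

Derivation:
(0,0): OLD=220 → NEW=255, ERR=-35
(0,1): OLD=3755/16 → NEW=255, ERR=-325/16
(0,2): OLD=-1251/256 → NEW=0, ERR=-1251/256
(0,3): OLD=912843/4096 → NEW=255, ERR=-131637/4096
(1,0): OLD=52289/256 → NEW=255, ERR=-12991/256
(1,1): OLD=443079/2048 → NEW=255, ERR=-79161/2048
(1,2): OLD=4473939/65536 → NEW=0, ERR=4473939/65536
(1,3): OLD=257444533/1048576 → NEW=255, ERR=-9942347/1048576
(2,0): OLD=6255229/32768 → NEW=255, ERR=-2100611/32768
(2,1): OLD=82316591/1048576 → NEW=0, ERR=82316591/1048576
(2,2): OLD=168789131/2097152 → NEW=0, ERR=168789131/2097152
(2,3): OLD=6023550271/33554432 → NEW=255, ERR=-2532829889/33554432
(3,0): OLD=3400512941/16777216 → NEW=255, ERR=-877677139/16777216
(3,1): OLD=66499345779/268435456 → NEW=255, ERR=-1951695501/268435456
(3,2): OLD=874987058829/4294967296 → NEW=255, ERR=-220229601651/4294967296
(3,3): OLD=1168791450459/68719476736 → NEW=0, ERR=1168791450459/68719476736
(4,0): OLD=117204270697/4294967296 → NEW=0, ERR=117204270697/4294967296
(4,1): OLD=5077780544699/34359738368 → NEW=255, ERR=-3683952739141/34359738368
(4,2): OLD=-29903082460325/1099511627776 → NEW=0, ERR=-29903082460325/1099511627776
(4,3): OLD=3891597937051885/17592186044416 → NEW=255, ERR=-594409504274195/17592186044416
(5,0): OLD=133824045151897/549755813888 → NEW=255, ERR=-6363687389543/549755813888
(5,1): OLD=2920945681439823/17592186044416 → NEW=255, ERR=-1565061759886257/17592186044416
(5,2): OLD=910775154664219/8796093022208 → NEW=0, ERR=910775154664219/8796093022208
(5,3): OLD=49269802017476043/281474976710656 → NEW=255, ERR=-22506317043741237/281474976710656
(6,0): OLD=16523147898156173/281474976710656 → NEW=0, ERR=16523147898156173/281474976710656
(6,1): OLD=709640848859751595/4503599627370496 → NEW=255, ERR=-438777056119724885/4503599627370496
(6,2): OLD=4048196655771595709/72057594037927936 → NEW=0, ERR=4048196655771595709/72057594037927936
(6,3): OLD=12754968364455903531/1152921504606846976 → NEW=0, ERR=12754968364455903531/1152921504606846976
Output grid:
  Row 0: ##.#  (1 black, running=1)
  Row 1: ##.#  (1 black, running=2)
  Row 2: #..#  (2 black, running=4)
  Row 3: ###.  (1 black, running=5)
  Row 4: .#.#  (2 black, running=7)
  Row 5: ##.#  (1 black, running=8)
  Row 6: .#..  (3 black, running=11)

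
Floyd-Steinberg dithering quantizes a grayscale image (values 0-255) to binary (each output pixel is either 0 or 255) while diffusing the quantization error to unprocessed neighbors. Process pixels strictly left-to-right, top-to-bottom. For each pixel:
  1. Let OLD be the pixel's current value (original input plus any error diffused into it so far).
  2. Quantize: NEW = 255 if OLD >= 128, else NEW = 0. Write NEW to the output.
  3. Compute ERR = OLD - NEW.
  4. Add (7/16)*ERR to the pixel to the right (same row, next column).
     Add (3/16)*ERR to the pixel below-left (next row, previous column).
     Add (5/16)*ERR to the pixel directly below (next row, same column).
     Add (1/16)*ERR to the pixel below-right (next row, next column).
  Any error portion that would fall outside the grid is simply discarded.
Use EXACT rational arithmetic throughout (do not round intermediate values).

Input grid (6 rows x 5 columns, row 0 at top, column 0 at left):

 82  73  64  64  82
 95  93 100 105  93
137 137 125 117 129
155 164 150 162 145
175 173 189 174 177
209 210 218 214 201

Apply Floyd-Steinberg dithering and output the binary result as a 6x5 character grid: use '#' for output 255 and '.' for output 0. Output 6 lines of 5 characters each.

(0,0): OLD=82 → NEW=0, ERR=82
(0,1): OLD=871/8 → NEW=0, ERR=871/8
(0,2): OLD=14289/128 → NEW=0, ERR=14289/128
(0,3): OLD=231095/2048 → NEW=0, ERR=231095/2048
(0,4): OLD=4304641/32768 → NEW=255, ERR=-4051199/32768
(1,0): OLD=18053/128 → NEW=255, ERR=-14587/128
(1,1): OLD=105699/1024 → NEW=0, ERR=105699/1024
(1,2): OLD=6815967/32768 → NEW=255, ERR=-1539873/32768
(1,3): OLD=13565779/131072 → NEW=0, ERR=13565779/131072
(1,4): OLD=223761689/2097152 → NEW=0, ERR=223761689/2097152
(2,0): OLD=1978225/16384 → NEW=0, ERR=1978225/16384
(2,1): OLD=108080555/524288 → NEW=255, ERR=-25612885/524288
(2,2): OLD=963003201/8388608 → NEW=0, ERR=963003201/8388608
(2,3): OLD=29076478643/134217728 → NEW=255, ERR=-5149041997/134217728
(2,4): OLD=326477194789/2147483648 → NEW=255, ERR=-221131135451/2147483648
(3,0): OLD=1539911585/8388608 → NEW=255, ERR=-599183455/8388608
(3,1): OLD=9835126605/67108864 → NEW=255, ERR=-7277633715/67108864
(3,2): OLD=275271906719/2147483648 → NEW=255, ERR=-272336423521/2147483648
(3,3): OLD=353891838039/4294967296 → NEW=0, ERR=353891838039/4294967296
(3,4): OLD=10065486294579/68719476736 → NEW=255, ERR=-7457980273101/68719476736
(4,0): OLD=142104579855/1073741824 → NEW=255, ERR=-131699585265/1073741824
(4,1): OLD=1965618914511/34359738368 → NEW=0, ERR=1965618914511/34359738368
(4,2): OLD=100643522995585/549755813888 → NEW=255, ERR=-39544209545855/549755813888
(4,3): OLD=1231491844412367/8796093022208 → NEW=255, ERR=-1011511876250673/8796093022208
(4,4): OLD=13781615414657577/140737488355328 → NEW=0, ERR=13781615414657577/140737488355328
(5,0): OLD=99723888203725/549755813888 → NEW=255, ERR=-40463844337715/549755813888
(5,1): OLD=767559660583655/4398046511104 → NEW=255, ERR=-353942199747865/4398046511104
(5,2): OLD=20030707714685791/140737488355328 → NEW=255, ERR=-15857351815922849/140737488355328
(5,3): OLD=80296068979340785/562949953421312 → NEW=255, ERR=-63256169143093775/562949953421312
(5,4): OLD=1578549414414391435/9007199254740992 → NEW=255, ERR=-718286395544561525/9007199254740992
Row 0: ....#
Row 1: #.#..
Row 2: .#.##
Row 3: ###.#
Row 4: #.##.
Row 5: #####

Answer: ....#
#.#..
.#.##
###.#
#.##.
#####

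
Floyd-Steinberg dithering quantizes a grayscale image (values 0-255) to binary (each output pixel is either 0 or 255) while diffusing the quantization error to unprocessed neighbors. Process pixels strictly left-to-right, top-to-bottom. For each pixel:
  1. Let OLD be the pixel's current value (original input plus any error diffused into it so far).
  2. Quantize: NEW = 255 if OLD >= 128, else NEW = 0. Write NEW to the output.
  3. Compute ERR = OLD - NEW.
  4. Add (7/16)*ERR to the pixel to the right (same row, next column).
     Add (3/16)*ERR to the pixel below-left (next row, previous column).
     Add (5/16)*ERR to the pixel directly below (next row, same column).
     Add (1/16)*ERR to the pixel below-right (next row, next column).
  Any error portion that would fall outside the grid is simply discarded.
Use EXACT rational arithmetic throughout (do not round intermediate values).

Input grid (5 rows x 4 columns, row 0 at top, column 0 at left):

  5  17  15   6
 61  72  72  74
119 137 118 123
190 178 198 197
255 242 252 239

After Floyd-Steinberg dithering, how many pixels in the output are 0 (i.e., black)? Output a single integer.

(0,0): OLD=5 → NEW=0, ERR=5
(0,1): OLD=307/16 → NEW=0, ERR=307/16
(0,2): OLD=5989/256 → NEW=0, ERR=5989/256
(0,3): OLD=66499/4096 → NEW=0, ERR=66499/4096
(1,0): OLD=16937/256 → NEW=0, ERR=16937/256
(1,1): OLD=228639/2048 → NEW=0, ERR=228639/2048
(1,2): OLD=8676747/65536 → NEW=255, ERR=-8034933/65536
(1,3): OLD=28203197/1048576 → NEW=0, ERR=28203197/1048576
(2,0): OLD=5262789/32768 → NEW=255, ERR=-3093051/32768
(2,1): OLD=117165511/1048576 → NEW=0, ERR=117165511/1048576
(2,2): OLD=294843523/2097152 → NEW=255, ERR=-239930237/2097152
(2,3): OLD=2472597591/33554432 → NEW=0, ERR=2472597591/33554432
(3,0): OLD=3044279413/16777216 → NEW=255, ERR=-1233910667/16777216
(3,1): OLD=41175409579/268435456 → NEW=255, ERR=-27275631701/268435456
(3,2): OLD=595255464021/4294967296 → NEW=255, ERR=-499961196459/4294967296
(3,3): OLD=11129093874643/68719476736 → NEW=255, ERR=-6394372693037/68719476736
(4,0): OLD=914676912017/4294967296 → NEW=255, ERR=-180539748463/4294967296
(4,1): OLD=5684259937331/34359738368 → NEW=255, ERR=-3077473346509/34359738368
(4,2): OLD=167829727837139/1099511627776 → NEW=255, ERR=-112545737245741/1099511627776
(4,3): OLD=2777172422158773/17592186044416 → NEW=255, ERR=-1708835019167307/17592186044416
Output grid:
  Row 0: ....  (4 black, running=4)
  Row 1: ..#.  (3 black, running=7)
  Row 2: #.#.  (2 black, running=9)
  Row 3: ####  (0 black, running=9)
  Row 4: ####  (0 black, running=9)

Answer: 9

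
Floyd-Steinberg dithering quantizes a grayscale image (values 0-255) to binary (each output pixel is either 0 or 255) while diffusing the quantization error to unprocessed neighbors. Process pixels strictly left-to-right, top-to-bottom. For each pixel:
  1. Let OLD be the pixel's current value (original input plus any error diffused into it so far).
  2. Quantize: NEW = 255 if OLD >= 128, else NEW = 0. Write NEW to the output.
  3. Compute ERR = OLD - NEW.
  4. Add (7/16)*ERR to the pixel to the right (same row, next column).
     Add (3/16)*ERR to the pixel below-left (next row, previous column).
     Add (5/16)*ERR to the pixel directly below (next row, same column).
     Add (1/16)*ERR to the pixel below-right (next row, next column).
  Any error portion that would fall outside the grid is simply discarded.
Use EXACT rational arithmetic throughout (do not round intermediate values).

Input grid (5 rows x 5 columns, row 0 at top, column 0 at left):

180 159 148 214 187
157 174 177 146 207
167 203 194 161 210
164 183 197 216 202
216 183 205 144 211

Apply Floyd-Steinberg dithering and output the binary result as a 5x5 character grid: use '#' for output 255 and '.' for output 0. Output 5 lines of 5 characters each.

(0,0): OLD=180 → NEW=255, ERR=-75
(0,1): OLD=2019/16 → NEW=0, ERR=2019/16
(0,2): OLD=52021/256 → NEW=255, ERR=-13259/256
(0,3): OLD=783731/4096 → NEW=255, ERR=-260749/4096
(0,4): OLD=10429989/65536 → NEW=255, ERR=-6281691/65536
(1,0): OLD=40249/256 → NEW=255, ERR=-25031/256
(1,1): OLD=320015/2048 → NEW=255, ERR=-202225/2048
(1,2): OLD=7442619/65536 → NEW=0, ERR=7442619/65536
(1,3): OLD=40522783/262144 → NEW=255, ERR=-26323937/262144
(1,4): OLD=541631613/4194304 → NEW=255, ERR=-527915907/4194304
(2,0): OLD=3864341/32768 → NEW=0, ERR=3864341/32768
(2,1): OLD=250525623/1048576 → NEW=255, ERR=-16861257/1048576
(2,2): OLD=3312734181/16777216 → NEW=255, ERR=-965455899/16777216
(2,3): OLD=23606576863/268435456 → NEW=0, ERR=23606576863/268435456
(2,4): OLD=871300368473/4294967296 → NEW=255, ERR=-223916292007/4294967296
(3,0): OLD=3319174213/16777216 → NEW=255, ERR=-959015867/16777216
(3,1): OLD=20071925857/134217728 → NEW=255, ERR=-14153594783/134217728
(3,2): OLD=637225007227/4294967296 → NEW=255, ERR=-457991653253/4294967296
(3,3): OLD=1575885745635/8589934592 → NEW=255, ERR=-614547575325/8589934592
(3,4): OLD=21977083113615/137438953472 → NEW=255, ERR=-13069850021745/137438953472
(4,0): OLD=383035048939/2147483648 → NEW=255, ERR=-164573281301/2147483648
(4,1): OLD=6387580117483/68719476736 → NEW=0, ERR=6387580117483/68719476736
(4,2): OLD=211477829919525/1099511627776 → NEW=255, ERR=-68897635163355/1099511627776
(4,3): OLD=1226758632289771/17592186044416 → NEW=0, ERR=1226758632289771/17592186044416
(4,4): OLD=58355233063794413/281474976710656 → NEW=255, ERR=-13420885997422867/281474976710656
Row 0: #.###
Row 1: ##.##
Row 2: .##.#
Row 3: #####
Row 4: #.#.#

Answer: #.###
##.##
.##.#
#####
#.#.#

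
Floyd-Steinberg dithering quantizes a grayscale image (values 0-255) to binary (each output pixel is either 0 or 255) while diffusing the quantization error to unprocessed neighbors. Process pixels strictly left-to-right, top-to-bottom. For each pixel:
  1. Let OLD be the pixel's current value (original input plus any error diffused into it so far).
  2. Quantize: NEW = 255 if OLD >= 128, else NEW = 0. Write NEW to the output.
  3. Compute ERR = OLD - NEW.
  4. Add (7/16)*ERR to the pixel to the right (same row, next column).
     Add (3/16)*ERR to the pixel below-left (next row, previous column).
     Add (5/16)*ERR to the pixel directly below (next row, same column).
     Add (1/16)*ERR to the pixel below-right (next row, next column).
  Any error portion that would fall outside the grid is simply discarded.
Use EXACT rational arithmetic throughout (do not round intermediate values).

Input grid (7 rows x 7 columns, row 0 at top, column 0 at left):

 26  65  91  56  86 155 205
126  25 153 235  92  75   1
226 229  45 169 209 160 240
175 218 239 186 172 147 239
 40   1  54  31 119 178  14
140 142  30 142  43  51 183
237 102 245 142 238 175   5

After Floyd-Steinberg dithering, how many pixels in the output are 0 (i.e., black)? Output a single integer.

(0,0): OLD=26 → NEW=0, ERR=26
(0,1): OLD=611/8 → NEW=0, ERR=611/8
(0,2): OLD=15925/128 → NEW=0, ERR=15925/128
(0,3): OLD=226163/2048 → NEW=0, ERR=226163/2048
(0,4): OLD=4401189/32768 → NEW=255, ERR=-3954651/32768
(0,5): OLD=53582083/524288 → NEW=0, ERR=53582083/524288
(0,6): OLD=2094739221/8388608 → NEW=255, ERR=-44355819/8388608
(1,0): OLD=19001/128 → NEW=255, ERR=-13639/128
(1,1): OLD=27855/1024 → NEW=0, ERR=27855/1024
(1,2): OLD=7512379/32768 → NEW=255, ERR=-843461/32768
(1,3): OLD=31902335/131072 → NEW=255, ERR=-1521025/131072
(1,4): OLD=631435133/8388608 → NEW=0, ERR=631435133/8388608
(1,5): OLD=8813742029/67108864 → NEW=255, ERR=-8299018291/67108864
(1,6): OLD=-51935112349/1073741824 → NEW=0, ERR=-51935112349/1073741824
(2,0): OLD=3240789/16384 → NEW=255, ERR=-937131/16384
(2,1): OLD=105376951/524288 → NEW=255, ERR=-28316489/524288
(2,2): OLD=107804517/8388608 → NEW=0, ERR=107804517/8388608
(2,3): OLD=12314539517/67108864 → NEW=255, ERR=-4798220803/67108864
(2,4): OLD=95203040621/536870912 → NEW=255, ERR=-41699041939/536870912
(2,5): OLD=1426089378991/17179869184 → NEW=0, ERR=1426089378991/17179869184
(2,6): OLD=69673965649081/274877906944 → NEW=255, ERR=-419900621639/274877906944
(3,0): OLD=1233115973/8388608 → NEW=255, ERR=-905979067/8388608
(3,1): OLD=10247947297/67108864 → NEW=255, ERR=-6864813023/67108864
(3,2): OLD=97431806227/536870912 → NEW=255, ERR=-39470276333/536870912
(3,3): OLD=252827357733/2147483648 → NEW=0, ERR=252827357733/2147483648
(3,4): OLD=57815408928581/274877906944 → NEW=255, ERR=-12278457342139/274877906944
(3,5): OLD=326020587359455/2199023255552 → NEW=255, ERR=-234730342806305/2199023255552
(3,6): OLD=6931695945232001/35184372088832 → NEW=255, ERR=-2040318937420159/35184372088832
(4,0): OLD=-13883928789/1073741824 → NEW=0, ERR=-13883928789/1073741824
(4,1): OLD=-981979652753/17179869184 → NEW=0, ERR=-981979652753/17179869184
(4,2): OLD=5964769644129/274877906944 → NEW=0, ERR=5964769644129/274877906944
(4,3): OLD=141429092396667/2199023255552 → NEW=0, ERR=141429092396667/2199023255552
(4,4): OLD=2120254908780897/17592186044416 → NEW=0, ERR=2120254908780897/17592186044416
(4,5): OLD=103417633655367425/562949953421312 → NEW=255, ERR=-40134604467067135/562949953421312
(4,6): OLD=-378157924455122857/9007199254740992 → NEW=0, ERR=-378157924455122857/9007199254740992
(5,0): OLD=34426253710781/274877906944 → NEW=0, ERR=34426253710781/274877906944
(5,1): OLD=400644015747199/2199023255552 → NEW=255, ERR=-160106914418561/2199023255552
(5,2): OLD=235983714568905/17592186044416 → NEW=0, ERR=235983714568905/17592186044416
(5,3): OLD=27010503187164557/140737488355328 → NEW=255, ERR=-8877556343444083/140737488355328
(5,4): OLD=393780809994717199/9007199254740992 → NEW=0, ERR=393780809994717199/9007199254740992
(5,5): OLD=3423334322198374879/72057594037927936 → NEW=0, ERR=3423334322198374879/72057594037927936
(5,6): OLD=214684429248452113201/1152921504606846976 → NEW=255, ERR=-79310554426293865679/1152921504606846976
(6,0): OLD=9235425590228741/35184372088832 → NEW=255, ERR=263410707576581/35184372088832
(6,1): OLD=52278679810918409/562949953421312 → NEW=0, ERR=52278679810918409/562949953421312
(6,2): OLD=2462953924206516091/9007199254740992 → NEW=255, ERR=166118114247563131/9007199254740992
(6,3): OLD=10044265784222900069/72057594037927936 → NEW=255, ERR=-8330420695448723611/72057594037927936
(6,4): OLD=29694787468353619639/144115188075855872 → NEW=255, ERR=-7054585490989627721/144115188075855872
(6,5): OLD=2919462451580064575179/18446744073709551616 → NEW=255, ERR=-1784457287215871086901/18446744073709551616
(6,6): OLD=-16483932252235058764323/295147905179352825856 → NEW=0, ERR=-16483932252235058764323/295147905179352825856
Output grid:
  Row 0: ....#.#  (5 black, running=5)
  Row 1: #.##.#.  (3 black, running=8)
  Row 2: ##.##.#  (2 black, running=10)
  Row 3: ###.###  (1 black, running=11)
  Row 4: .....#.  (6 black, running=17)
  Row 5: .#.#..#  (4 black, running=21)
  Row 6: #.####.  (2 black, running=23)

Answer: 23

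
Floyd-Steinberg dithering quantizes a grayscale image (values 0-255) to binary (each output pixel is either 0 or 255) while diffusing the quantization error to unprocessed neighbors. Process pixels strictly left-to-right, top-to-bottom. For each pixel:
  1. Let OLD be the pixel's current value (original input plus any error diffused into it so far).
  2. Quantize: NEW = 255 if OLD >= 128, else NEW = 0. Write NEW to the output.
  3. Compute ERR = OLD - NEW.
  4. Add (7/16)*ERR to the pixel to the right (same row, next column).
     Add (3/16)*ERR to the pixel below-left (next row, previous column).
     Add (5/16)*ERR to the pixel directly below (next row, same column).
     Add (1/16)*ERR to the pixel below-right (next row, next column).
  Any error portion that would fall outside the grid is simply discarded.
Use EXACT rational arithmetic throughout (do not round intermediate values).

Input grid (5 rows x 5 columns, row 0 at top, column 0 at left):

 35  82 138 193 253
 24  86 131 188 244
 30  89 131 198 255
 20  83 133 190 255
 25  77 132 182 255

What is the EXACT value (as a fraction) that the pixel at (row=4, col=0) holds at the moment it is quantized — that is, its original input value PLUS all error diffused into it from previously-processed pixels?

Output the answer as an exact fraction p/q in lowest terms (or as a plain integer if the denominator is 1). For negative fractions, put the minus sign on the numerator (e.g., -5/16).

(0,0): OLD=35 → NEW=0, ERR=35
(0,1): OLD=1557/16 → NEW=0, ERR=1557/16
(0,2): OLD=46227/256 → NEW=255, ERR=-19053/256
(0,3): OLD=657157/4096 → NEW=255, ERR=-387323/4096
(0,4): OLD=13869347/65536 → NEW=255, ERR=-2842333/65536
(1,0): OLD=13615/256 → NEW=0, ERR=13615/256
(1,1): OLD=261961/2048 → NEW=0, ERR=261961/2048
(1,2): OLD=9965053/65536 → NEW=255, ERR=-6746627/65536
(1,3): OLD=26378873/262144 → NEW=0, ERR=26378873/262144
(1,4): OLD=1126426955/4194304 → NEW=255, ERR=56879435/4194304
(2,0): OLD=2313523/32768 → NEW=0, ERR=2313523/32768
(2,1): OLD=150871905/1048576 → NEW=255, ERR=-116514975/1048576
(2,2): OLD=1293150819/16777216 → NEW=0, ERR=1293150819/16777216
(2,3): OLD=69598932089/268435456 → NEW=255, ERR=1147890809/268435456
(2,4): OLD=1148465281295/4294967296 → NEW=255, ERR=53248620815/4294967296
(3,0): OLD=356163075/16777216 → NEW=0, ERR=356163075/16777216
(3,1): OLD=10258031303/134217728 → NEW=0, ERR=10258031303/134217728
(3,2): OLD=791910992957/4294967296 → NEW=255, ERR=-303305667523/4294967296
(3,3): OLD=1439523080501/8589934592 → NEW=255, ERR=-750910240459/8589934592
(3,4): OLD=30359780166185/137438953472 → NEW=255, ERR=-4687152969175/137438953472
(4,0): OLD=98707708109/2147483648 → NEW=0, ERR=98707708109/2147483648
Target (4,0): original=25, with diffused error = 98707708109/2147483648

Answer: 98707708109/2147483648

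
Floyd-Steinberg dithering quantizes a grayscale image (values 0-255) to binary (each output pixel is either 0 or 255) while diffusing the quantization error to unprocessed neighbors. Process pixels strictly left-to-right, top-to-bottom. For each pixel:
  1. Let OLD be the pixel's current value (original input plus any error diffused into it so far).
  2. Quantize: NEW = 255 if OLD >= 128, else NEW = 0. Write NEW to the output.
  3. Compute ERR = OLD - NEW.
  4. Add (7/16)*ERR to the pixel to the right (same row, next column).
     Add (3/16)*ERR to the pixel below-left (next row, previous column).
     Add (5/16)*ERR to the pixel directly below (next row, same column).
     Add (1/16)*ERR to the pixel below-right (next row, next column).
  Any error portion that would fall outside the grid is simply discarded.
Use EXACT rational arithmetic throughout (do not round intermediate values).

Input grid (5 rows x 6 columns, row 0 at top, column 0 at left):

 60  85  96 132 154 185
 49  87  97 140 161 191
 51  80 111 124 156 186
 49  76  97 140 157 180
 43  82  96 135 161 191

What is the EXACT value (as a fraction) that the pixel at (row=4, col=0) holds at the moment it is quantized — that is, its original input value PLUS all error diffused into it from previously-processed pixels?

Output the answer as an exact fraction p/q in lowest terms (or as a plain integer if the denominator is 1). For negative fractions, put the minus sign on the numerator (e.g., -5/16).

(0,0): OLD=60 → NEW=0, ERR=60
(0,1): OLD=445/4 → NEW=0, ERR=445/4
(0,2): OLD=9259/64 → NEW=255, ERR=-7061/64
(0,3): OLD=85741/1024 → NEW=0, ERR=85741/1024
(0,4): OLD=3123323/16384 → NEW=255, ERR=-1054597/16384
(0,5): OLD=41114461/262144 → NEW=255, ERR=-25732259/262144
(1,0): OLD=5671/64 → NEW=0, ERR=5671/64
(1,1): OLD=73521/512 → NEW=255, ERR=-57039/512
(1,2): OLD=596965/16384 → NEW=0, ERR=596965/16384
(1,3): OLD=10691697/65536 → NEW=255, ERR=-6019983/65536
(1,4): OLD=367108579/4194304 → NEW=0, ERR=367108579/4194304
(1,5): OLD=13058995525/67108864 → NEW=255, ERR=-4053764795/67108864
(2,0): OLD=473515/8192 → NEW=0, ERR=473515/8192
(2,1): OLD=21717161/262144 → NEW=0, ERR=21717161/262144
(2,2): OLD=563901307/4194304 → NEW=255, ERR=-505646213/4194304
(2,3): OLD=2054864931/33554432 → NEW=0, ERR=2054864931/33554432
(2,4): OLD=207314762921/1073741824 → NEW=255, ERR=-66489402199/1073741824
(2,5): OLD=2499708465455/17179869184 → NEW=255, ERR=-1881158176465/17179869184
(3,0): OLD=346434779/4194304 → NEW=0, ERR=346434779/4194304
(3,1): OLD=3994095519/33554432 → NEW=0, ERR=3994095519/33554432
(3,2): OLD=34376844989/268435456 → NEW=255, ERR=-34074196291/268435456
(3,3): OLD=1450968941447/17179869184 → NEW=0, ERR=1450968941447/17179869184
(3,4): OLD=21701039059847/137438953472 → NEW=255, ERR=-13345894075513/137438953472
(3,5): OLD=218645956930697/2199023255552 → NEW=0, ERR=218645956930697/2199023255552
(4,0): OLD=48925126933/536870912 → NEW=0, ERR=48925126933/536870912
Target (4,0): original=43, with diffused error = 48925126933/536870912

Answer: 48925126933/536870912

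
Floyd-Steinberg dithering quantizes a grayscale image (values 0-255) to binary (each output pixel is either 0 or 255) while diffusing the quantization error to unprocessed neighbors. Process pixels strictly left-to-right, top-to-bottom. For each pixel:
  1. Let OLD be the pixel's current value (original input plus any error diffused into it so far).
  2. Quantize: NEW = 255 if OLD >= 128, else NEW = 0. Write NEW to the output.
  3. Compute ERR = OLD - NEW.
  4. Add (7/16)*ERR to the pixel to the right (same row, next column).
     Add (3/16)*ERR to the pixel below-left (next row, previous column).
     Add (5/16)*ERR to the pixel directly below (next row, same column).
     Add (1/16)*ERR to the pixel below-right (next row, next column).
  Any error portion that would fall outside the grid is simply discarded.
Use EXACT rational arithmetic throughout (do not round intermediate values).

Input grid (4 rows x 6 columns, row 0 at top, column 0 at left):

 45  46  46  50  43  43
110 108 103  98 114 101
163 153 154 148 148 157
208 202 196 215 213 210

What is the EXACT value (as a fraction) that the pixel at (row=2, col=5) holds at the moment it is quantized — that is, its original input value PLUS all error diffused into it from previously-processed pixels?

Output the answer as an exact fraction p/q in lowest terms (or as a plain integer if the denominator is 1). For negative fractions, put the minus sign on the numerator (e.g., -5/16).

(0,0): OLD=45 → NEW=0, ERR=45
(0,1): OLD=1051/16 → NEW=0, ERR=1051/16
(0,2): OLD=19133/256 → NEW=0, ERR=19133/256
(0,3): OLD=338731/4096 → NEW=0, ERR=338731/4096
(0,4): OLD=5189165/65536 → NEW=0, ERR=5189165/65536
(0,5): OLD=81412923/1048576 → NEW=0, ERR=81412923/1048576
(1,0): OLD=34913/256 → NEW=255, ERR=-30367/256
(1,1): OLD=191399/2048 → NEW=0, ERR=191399/2048
(1,2): OLD=12245683/65536 → NEW=255, ERR=-4465997/65536
(1,3): OLD=29765623/262144 → NEW=0, ERR=29765623/262144
(1,4): OLD=3492127173/16777216 → NEW=255, ERR=-786062907/16777216
(1,5): OLD=29451000787/268435456 → NEW=0, ERR=29451000787/268435456
(2,0): OLD=4700701/32768 → NEW=255, ERR=-3655139/32768
(2,1): OLD=118712079/1048576 → NEW=0, ERR=118712079/1048576
(2,2): OLD=3512579821/16777216 → NEW=255, ERR=-765610259/16777216
(2,3): OLD=20196345541/134217728 → NEW=255, ERR=-14029175099/134217728
(2,4): OLD=495194676175/4294967296 → NEW=0, ERR=495194676175/4294967296
(2,5): OLD=16410168539545/68719476736 → NEW=255, ERR=-1113298028135/68719476736
Target (2,5): original=157, with diffused error = 16410168539545/68719476736

Answer: 16410168539545/68719476736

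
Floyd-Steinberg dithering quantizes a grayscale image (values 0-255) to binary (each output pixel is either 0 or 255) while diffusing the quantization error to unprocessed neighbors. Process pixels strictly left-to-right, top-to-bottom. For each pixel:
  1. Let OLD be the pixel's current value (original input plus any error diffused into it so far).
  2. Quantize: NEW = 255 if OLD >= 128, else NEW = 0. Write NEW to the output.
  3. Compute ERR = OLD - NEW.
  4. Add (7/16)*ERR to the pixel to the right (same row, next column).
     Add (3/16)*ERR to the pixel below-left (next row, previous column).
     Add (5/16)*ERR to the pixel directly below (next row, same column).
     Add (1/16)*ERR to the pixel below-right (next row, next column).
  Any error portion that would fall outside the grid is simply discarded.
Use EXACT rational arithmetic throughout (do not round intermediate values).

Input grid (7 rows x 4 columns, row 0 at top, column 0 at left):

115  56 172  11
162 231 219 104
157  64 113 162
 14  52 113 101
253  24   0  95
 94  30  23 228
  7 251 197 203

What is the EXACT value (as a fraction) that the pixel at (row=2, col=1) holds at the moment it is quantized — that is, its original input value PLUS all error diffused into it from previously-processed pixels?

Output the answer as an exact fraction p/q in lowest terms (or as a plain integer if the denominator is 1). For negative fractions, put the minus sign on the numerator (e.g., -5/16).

(0,0): OLD=115 → NEW=0, ERR=115
(0,1): OLD=1701/16 → NEW=0, ERR=1701/16
(0,2): OLD=55939/256 → NEW=255, ERR=-9341/256
(0,3): OLD=-20331/4096 → NEW=0, ERR=-20331/4096
(1,0): OLD=55775/256 → NEW=255, ERR=-9505/256
(1,1): OLD=508569/2048 → NEW=255, ERR=-13671/2048
(1,2): OLD=13788173/65536 → NEW=255, ERR=-2923507/65536
(1,3): OLD=84569579/1048576 → NEW=0, ERR=84569579/1048576
(2,0): OLD=4723363/32768 → NEW=255, ERR=-3632477/32768
(2,1): OLD=2863025/1048576 → NEW=0, ERR=2863025/1048576
Target (2,1): original=64, with diffused error = 2863025/1048576

Answer: 2863025/1048576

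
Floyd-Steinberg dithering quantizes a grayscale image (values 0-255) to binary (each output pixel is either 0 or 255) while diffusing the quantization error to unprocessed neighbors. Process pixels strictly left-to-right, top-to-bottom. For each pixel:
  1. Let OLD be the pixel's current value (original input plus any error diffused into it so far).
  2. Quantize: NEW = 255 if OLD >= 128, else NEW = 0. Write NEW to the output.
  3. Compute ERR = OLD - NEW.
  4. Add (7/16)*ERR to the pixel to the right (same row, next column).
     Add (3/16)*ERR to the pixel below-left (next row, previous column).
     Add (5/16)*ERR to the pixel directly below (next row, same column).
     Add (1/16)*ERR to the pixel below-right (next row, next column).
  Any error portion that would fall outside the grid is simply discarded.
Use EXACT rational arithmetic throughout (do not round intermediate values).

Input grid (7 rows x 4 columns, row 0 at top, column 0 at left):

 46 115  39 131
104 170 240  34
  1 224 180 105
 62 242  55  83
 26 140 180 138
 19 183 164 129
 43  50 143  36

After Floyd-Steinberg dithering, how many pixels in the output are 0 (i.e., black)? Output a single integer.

(0,0): OLD=46 → NEW=0, ERR=46
(0,1): OLD=1081/8 → NEW=255, ERR=-959/8
(0,2): OLD=-1721/128 → NEW=0, ERR=-1721/128
(0,3): OLD=256241/2048 → NEW=0, ERR=256241/2048
(1,0): OLD=12275/128 → NEW=0, ERR=12275/128
(1,1): OLD=179045/1024 → NEW=255, ERR=-82075/1024
(1,2): OLD=7100809/32768 → NEW=255, ERR=-1255031/32768
(1,3): OLD=29099279/524288 → NEW=0, ERR=29099279/524288
(2,0): OLD=261159/16384 → NEW=0, ERR=261159/16384
(2,1): OLD=107342045/524288 → NEW=255, ERR=-26351395/524288
(2,2): OLD=158795329/1048576 → NEW=255, ERR=-108591551/1048576
(2,3): OLD=1252298621/16777216 → NEW=0, ERR=1252298621/16777216
(3,0): OLD=482824951/8388608 → NEW=0, ERR=482824951/8388608
(3,1): OLD=31279869417/134217728 → NEW=255, ERR=-2945651223/134217728
(3,2): OLD=51302659223/2147483648 → NEW=0, ERR=51302659223/2147483648
(3,3): OLD=3790052520097/34359738368 → NEW=0, ERR=3790052520097/34359738368
(4,0): OLD=85623617259/2147483648 → NEW=0, ERR=85623617259/2147483648
(4,1): OLD=2725793879809/17179869184 → NEW=255, ERR=-1655072762111/17179869184
(4,2): OLD=90505311415329/549755813888 → NEW=255, ERR=-49682421126111/549755813888
(4,3): OLD=1182421571550775/8796093022208 → NEW=255, ERR=-1060582149112265/8796093022208
(5,0): OLD=3682406635963/274877906944 → NEW=0, ERR=3682406635963/274877906944
(5,1): OLD=1269299456669757/8796093022208 → NEW=255, ERR=-973704263993283/8796093022208
(5,2): OLD=258165026584197/4398046511104 → NEW=0, ERR=258165026584197/4398046511104
(5,3): OLD=15671616886436969/140737488355328 → NEW=0, ERR=15671616886436969/140737488355328
(6,0): OLD=3719784269053335/140737488355328 → NEW=0, ERR=3719784269053335/140737488355328
(6,1): OLD=87401374197869073/2251799813685248 → NEW=0, ERR=87401374197869073/2251799813685248
(6,2): OLD=6927799380119169319/36028797018963968 → NEW=255, ERR=-2259543859716642521/36028797018963968
(6,3): OLD=27110337577323810065/576460752303423488 → NEW=0, ERR=27110337577323810065/576460752303423488
Output grid:
  Row 0: .#..  (3 black, running=3)
  Row 1: .##.  (2 black, running=5)
  Row 2: .##.  (2 black, running=7)
  Row 3: .#..  (3 black, running=10)
  Row 4: .###  (1 black, running=11)
  Row 5: .#..  (3 black, running=14)
  Row 6: ..#.  (3 black, running=17)

Answer: 17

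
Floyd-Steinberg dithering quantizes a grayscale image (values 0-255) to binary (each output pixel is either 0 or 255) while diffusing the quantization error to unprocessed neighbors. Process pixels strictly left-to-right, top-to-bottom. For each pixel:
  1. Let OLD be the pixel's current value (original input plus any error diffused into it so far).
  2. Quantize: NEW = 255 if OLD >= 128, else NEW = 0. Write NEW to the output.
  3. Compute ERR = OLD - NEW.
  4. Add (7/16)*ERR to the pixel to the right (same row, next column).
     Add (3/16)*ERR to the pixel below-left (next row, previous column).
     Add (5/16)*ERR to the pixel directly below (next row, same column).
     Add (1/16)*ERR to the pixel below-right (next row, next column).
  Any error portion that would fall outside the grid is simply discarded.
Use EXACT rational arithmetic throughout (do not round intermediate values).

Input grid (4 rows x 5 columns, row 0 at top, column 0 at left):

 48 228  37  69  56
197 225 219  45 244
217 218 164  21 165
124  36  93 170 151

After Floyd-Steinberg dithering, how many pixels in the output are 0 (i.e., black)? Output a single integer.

(0,0): OLD=48 → NEW=0, ERR=48
(0,1): OLD=249 → NEW=255, ERR=-6
(0,2): OLD=275/8 → NEW=0, ERR=275/8
(0,3): OLD=10757/128 → NEW=0, ERR=10757/128
(0,4): OLD=189987/2048 → NEW=0, ERR=189987/2048
(1,0): OLD=1687/8 → NEW=255, ERR=-353/8
(1,1): OLD=13649/64 → NEW=255, ERR=-2671/64
(1,2): OLD=464621/2048 → NEW=255, ERR=-57619/2048
(1,3): OLD=643037/8192 → NEW=0, ERR=643037/8192
(1,4): OLD=40971015/131072 → NEW=255, ERR=7547655/131072
(2,0): OLD=200075/1024 → NEW=255, ERR=-61045/1024
(2,1): OLD=5598209/32768 → NEW=255, ERR=-2757631/32768
(2,2): OLD=68419187/524288 → NEW=255, ERR=-65274253/524288
(2,3): OLD=834233/8388608 → NEW=0, ERR=834233/8388608
(2,4): OLD=25225484239/134217728 → NEW=255, ERR=-9000036401/134217728
(3,0): OLD=46971619/524288 → NEW=0, ERR=46971619/524288
(3,1): OLD=91551471/4194304 → NEW=0, ERR=91551471/4194304
(3,2): OLD=7838578221/134217728 → NEW=0, ERR=7838578221/134217728
(3,3): OLD=47037336047/268435456 → NEW=255, ERR=-21413705233/268435456
(3,4): OLD=408670456511/4294967296 → NEW=0, ERR=408670456511/4294967296
Output grid:
  Row 0: .#...  (4 black, running=4)
  Row 1: ###.#  (1 black, running=5)
  Row 2: ###.#  (1 black, running=6)
  Row 3: ...#.  (4 black, running=10)

Answer: 10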